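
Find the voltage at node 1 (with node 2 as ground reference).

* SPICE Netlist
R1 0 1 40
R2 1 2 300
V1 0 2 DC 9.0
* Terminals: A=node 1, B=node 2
Nodal analysis, taking node 2 as the 0 V reference.
Source V1 fixes V_0 = 9 V.
KCL at each unknown node (sum of currents leaving = 0; resistances in Ω):
  Node 1: (V_1 - 9)/40 + (V_1 - 0)/300 = 0
Collecting terms: 0.02833 × V_1 = 0.225  =>  V_1 = 7.941 V
The requested potential is V_1 = 7.941 V.

Final answer: V_1 = 7.941 V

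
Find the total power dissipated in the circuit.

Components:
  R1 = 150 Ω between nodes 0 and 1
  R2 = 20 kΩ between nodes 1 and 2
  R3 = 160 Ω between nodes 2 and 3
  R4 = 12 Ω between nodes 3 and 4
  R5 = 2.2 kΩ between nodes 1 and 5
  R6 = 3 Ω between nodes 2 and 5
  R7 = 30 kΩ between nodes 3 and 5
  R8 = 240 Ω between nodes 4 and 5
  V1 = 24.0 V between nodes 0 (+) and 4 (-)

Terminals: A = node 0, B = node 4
Nodal analysis, taking node 4 as the 0 V reference.
Source V1 fixes V_0 = 24 V.
KCL at each unknown node (sum of currents leaving = 0; resistances in Ω):
  Node 1: (V_1 - 24)/150 + (V_1 - V_2)/20000 + (V_1 - V_5)/2200 = 0
  Node 2: (V_2 - V_1)/20000 + (V_2 - V_3)/160 + (V_2 - V_5)/3 = 0
  Node 3: (V_3 - V_2)/160 + (V_3 - 0)/12 + (V_3 - V_5)/30000 = 0
  Node 5: (V_5 - V_1)/2200 + (V_5 - V_2)/3 + (V_5 - V_3)/30000 + (V_5 - 0)/240 = 0
Collecting terms (coefficients in siemens):
  0.007171·V_1 - 0.00005·V_2 - 0.0004545·V_5 = 0.16
  0.3396·V_2 - 0.00005·V_1 - 0.00625·V_3 - 0.3333·V_5 = 0
  0.08962·V_3 - 0.00625·V_2 - 0.00003333·V_5 = 0
  0.338·V_5 - 0.0004545·V_1 - 0.3333·V_2 - 0.00003333·V_3 = 0
Solving these 4 simultaneous equations (Gaussian elimination) gives:
  V_1 = 22.39 V, V_2 = 1.068 V, V_3 = 0.07485 V, V_5 = 1.083 V
Power in each resistor, P = (ΔV)²/R:
  P_R1 = (24 - 22.39)²/150 = 0.01733 W
  P_R2 = (22.39 - 1.068)²/20000 = 0.02273 W
  P_R3 = (1.068 - 0.07485)²/160 = 0.006159 W
  P_R4 = (0.07485 - 0)²/12 = 0.0004669 W
  P_R5 = (22.39 - 1.083)²/2200 = 0.2063 W
  P_R6 = (1.068 - 1.083)²/3 = 0.0000792 W
  P_R7 = (0.07485 - 1.083)²/30000 = 0.00003387 W
  P_R8 = (0 - 1.083)²/240 = 0.004886 W
P_total = P_R1 + P_R2 + P_R3 + P_R4 + P_R5 + P_R6 + P_R7 + P_R8 = 0.258 W

Final answer: 0.258 W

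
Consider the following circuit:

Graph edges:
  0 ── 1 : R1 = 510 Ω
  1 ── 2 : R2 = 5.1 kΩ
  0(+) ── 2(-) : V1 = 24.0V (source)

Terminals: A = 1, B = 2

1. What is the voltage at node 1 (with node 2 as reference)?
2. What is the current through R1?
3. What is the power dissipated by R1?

Nodal analysis, taking node 2 as the 0 V reference.
Source V1 fixes V_0 = 24 V.
KCL at each unknown node (sum of currents leaving = 0; resistances in Ω):
  Node 1: (V_1 - 24)/510 + (V_1 - 0)/5100 = 0
Collecting terms: 0.002157 × V_1 = 0.04706  =>  V_1 = 21.82 V
Part 1:
  Read off the nodal solution: V_1 = 21.82 V
Part 2:
  I_R1 = (V_0 - V_1)/R1 = (24 - 21.82)/510 = 0.004278 A
  Magnitude: I_R1 = 0.004278 A
Part 3:
  I_R1 = (V_0 - V_1)/R1 = (24 - 21.82)/510 = 0.004278 A
  P_R1 = I_R1² × R1 = (0.004278)² × 510 = 0.009334 W

Final answers:
1. V_1 = 21.82 V
2. I_R1 = 0.004278 A
3. P_R1 = 0.009334 W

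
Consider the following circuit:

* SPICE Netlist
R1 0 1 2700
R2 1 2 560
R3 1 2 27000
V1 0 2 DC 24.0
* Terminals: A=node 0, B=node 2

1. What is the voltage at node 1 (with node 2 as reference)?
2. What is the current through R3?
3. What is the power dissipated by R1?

Nodal analysis, taking node 2 as the 0 V reference.
Source V1 fixes V_0 = 24 V.
KCL at each unknown node (sum of currents leaving = 0; resistances in Ω):
  Node 1: (V_1 - 24)/2700 + (V_1 - 0)/560 + (V_1 - 0)/27000 = 0
Collecting terms: 0.002193 × V_1 = 0.008889  =>  V_1 = 4.053 V
Part 1:
  Read off the nodal solution: V_1 = 4.053 V
Part 2:
  I_R3 = (V_1 - V_2)/R3 = (4.053 - 0)/27000 = 0.0001501 A
  Magnitude: I_R3 = 0.0001501 A
Part 3:
  I_R1 = (V_0 - V_1)/R1 = (24 - 4.053)/2700 = 0.007388 A
  P_R1 = I_R1² × R1 = (0.007388)² × 2700 = 0.1474 W

Final answers:
1. V_1 = 4.053 V
2. I_R3 = 0.0001501 A
3. P_R1 = 0.1474 W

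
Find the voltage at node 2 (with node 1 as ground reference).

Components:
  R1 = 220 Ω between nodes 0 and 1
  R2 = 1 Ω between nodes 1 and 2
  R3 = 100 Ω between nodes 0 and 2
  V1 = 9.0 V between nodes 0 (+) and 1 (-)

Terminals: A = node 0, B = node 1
Nodal analysis, taking node 1 as the 0 V reference.
Source V1 fixes V_0 = 9 V.
KCL at each unknown node (sum of currents leaving = 0; resistances in Ω):
  Node 2: (V_2 - 0)/1 + (V_2 - 9)/100 = 0
Collecting terms: 1.01 × V_2 = 0.09  =>  V_2 = 0.08911 V
The requested potential is V_2 = 0.08911 V.

Final answer: V_2 = 0.08911 V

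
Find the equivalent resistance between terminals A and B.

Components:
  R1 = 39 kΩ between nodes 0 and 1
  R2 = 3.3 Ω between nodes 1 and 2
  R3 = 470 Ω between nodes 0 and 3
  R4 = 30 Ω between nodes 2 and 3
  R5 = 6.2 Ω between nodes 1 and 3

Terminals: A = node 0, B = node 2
The network is not a plain series/parallel combination. Inject a 1 A test current into terminal A (node 0) and return it from terminal B (node 2); then R_eq = V_A / (1 A).
Nodal analysis, taking node 2 as the 0 V reference.
Current source I_test pushes 1 A into node 0 and draws it out of node 2.
KCL at each unknown node (sum of currents leaving = 0; resistances in Ω):
  Node 0: (V_0 - V_1)/39000 + (V_0 - V_3)/470 - 1 = 0
  Node 1: (V_1 - V_0)/39000 + (V_1 - 0)/3.3 + (V_1 - V_3)/6.2 = 0
  Node 3: (V_3 - V_0)/470 + (V_3 - V_1)/6.2 + (V_3 - 0)/30 = 0
Collecting terms (coefficients in siemens):
  0.002153·V_0 - 0.00002564·V_1 - 0.002128·V_3 = 1
  0.4643·V_1 - 0.00002564·V_0 - 0.1613·V_3 = 0
  0.1968·V_3 - 0.002128·V_0 - 0.1613·V_1 = 0
Solving these 3 simultaneous equations (Gaussian elimination) gives:
  V_0 = 471.5 V, V_1 = 2.513 V, V_3 = 7.159 V
R_eq = V_0 / 1 A = 471.5 Ω

Final answer: 471.5 Ω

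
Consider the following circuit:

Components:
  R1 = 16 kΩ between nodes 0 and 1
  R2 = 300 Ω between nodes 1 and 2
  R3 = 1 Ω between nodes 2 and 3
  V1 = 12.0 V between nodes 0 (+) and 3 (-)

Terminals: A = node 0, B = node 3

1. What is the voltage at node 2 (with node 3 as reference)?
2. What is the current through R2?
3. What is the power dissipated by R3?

Nodal analysis, taking node 3 as the 0 V reference.
Source V1 fixes V_0 = 12 V.
KCL at each unknown node (sum of currents leaving = 0; resistances in Ω):
  Node 1: (V_1 - 12)/16000 + (V_1 - V_2)/300 = 0
  Node 2: (V_2 - V_1)/300 + (V_2 - 0)/1 = 0
Collecting terms (coefficients in siemens):
  0.003396·V_1 - 0.003333·V_2 = 0.00075
  1.003·V_2 - 0.003333·V_1 = 0
Determinant D = (0.003396)(1.003) - (-0.003333)(-0.003333) = 0.003396
V_1 = [(0.00075)(1.003) - (-0.003333)(0)]/D = 0.2216 V
V_2 = [(0.003396)(0) - (0.00075)(-0.003333)]/D = 0.0007362 V
Part 1:
  Read off the nodal solution: V_2 = 0.0007362 V
Part 2:
  I_R2 = (V_1 - V_2)/R2 = (0.2216 - 0.0007362)/300 = 0.0007362 A
  Magnitude: I_R2 = 0.0007362 A
Part 3:
  I_R3 = (V_2 - V_3)/R3 = (0.0007362 - 0)/1 = 0.0007362 A
  P_R3 = I_R3² × R3 = (0.0007362)² × 1 = 0.0000005419 W

Final answers:
1. V_2 = 0.0007362 V
2. I_R2 = 0.0007362 A
3. P_R3 = 5.419e-07 W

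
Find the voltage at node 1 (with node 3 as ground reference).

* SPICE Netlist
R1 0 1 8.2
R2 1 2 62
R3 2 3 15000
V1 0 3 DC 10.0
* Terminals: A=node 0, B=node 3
Nodal analysis, taking node 3 as the 0 V reference.
Source V1 fixes V_0 = 10 V.
KCL at each unknown node (sum of currents leaving = 0; resistances in Ω):
  Node 1: (V_1 - 10)/8.2 + (V_1 - V_2)/62 = 0
  Node 2: (V_2 - V_1)/62 + (V_2 - 0)/15000 = 0
Collecting terms (coefficients in siemens):
  0.1381·V_1 - 0.01613·V_2 = 1.22
  0.0162·V_2 - 0.01613·V_1 = 0
Determinant D = (0.1381)(0.0162) - (-0.01613)(-0.01613) = 0.001976
V_1 = [(1.22)(0.0162) - (-0.01613)(0)]/D = 9.995 V
V_2 = [(0.1381)(0) - (1.22)(-0.01613)]/D = 9.953 V
The requested potential is V_1 = 9.995 V.

Final answer: V_1 = 9.995 V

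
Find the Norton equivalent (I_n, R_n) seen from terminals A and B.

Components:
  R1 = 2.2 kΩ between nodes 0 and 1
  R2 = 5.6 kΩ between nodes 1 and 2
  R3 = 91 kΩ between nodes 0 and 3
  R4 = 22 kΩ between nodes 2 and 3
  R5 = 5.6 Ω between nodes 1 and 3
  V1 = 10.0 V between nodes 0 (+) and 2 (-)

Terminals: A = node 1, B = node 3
Find the Thévenin equivalent first; then I_n = V_th/R_th and R_n = R_th.
Step 1 — V_th is the open-circuit voltage V_A - V_B (nothing connected across the terminals).
Nodal analysis, taking node 2 as the 0 V reference.
Source V1 fixes V_0 = 10 V.
KCL at each unknown node (sum of currents leaving = 0; resistances in Ω):
  Node 1: (V_1 - 10)/2200 + (V_1 - 0)/5600 + (V_1 - V_3)/5.6 = 0
  Node 3: (V_3 - 10)/91000 + (V_3 - 0)/22000 + (V_3 - V_1)/5.6 = 0
Collecting terms (coefficients in siemens):
  0.1792·V_1 - 0.1786·V_3 = 0.004545
  0.1786·V_3 - 0.1786·V_1 = 0.0001099
Determinant D = (0.1792)(0.1786) - (-0.1786)(-0.1786) = 0.0001232
V_1 = [(0.004545)(0.1786) - (-0.1786)(0.0001099)]/D = 6.751 V
V_3 = [(0.1792)(0.0001099) - (0.004545)(-0.1786)]/D = 6.75 V
V_th = V_1 - V_3 = 6.751 - 6.75 = 0.001518 V
Step 2 — R_th: zero the source — replace V1 by a short circuit (node 2 merges into node 0) — and find the resistance seen between A (node 1) and B (node 3).
Reduce the network between node 1 (A) and node 3 (B) by series/parallel combination:
  Rp1 = R1 ‖ R2 (parallel, both between nodes 0 and 1) = 1/(1/2200 + 1/5600) = 1579 Ω
  Rp2 = R3 ‖ R4 (parallel, both between nodes 0 and 3) = 1/(1/91000 + 1/22000) = 17720 Ω
  Rs1 = Rp1 + Rp2 (series, joined only at node 0) = 1579 + 17720 = 19300 Ω
  Rp3 = R5 ‖ Rs1 (parallel, both between nodes 1 and 3) = 1/(1/5.6 + 1/19300) = 5.598 Ω
R_th = 5.598 Ω
I_n = V_th/R_th = 0.001518/5.598 = 0.0002712 A, and R_n = R_th = 5.598 Ω

Final answer: I_n = 0.0002712 A, R_n = 5.598 Ω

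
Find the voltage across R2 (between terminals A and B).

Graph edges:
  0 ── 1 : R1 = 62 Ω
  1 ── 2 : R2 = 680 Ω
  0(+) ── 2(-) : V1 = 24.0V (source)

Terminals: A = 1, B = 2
R1 and R2 are in series across V1 (node 0 → node 1 → node 2), and the output A–B is taken across R2, so this is a voltage divider.
Series current: I = V1/(R1 + R2) = 24/(62 + 680) = 24/742 = 0.03235 A
V_R2 = I × R2 = V1 × R2/(R1 + R2) = 24 × 680/742 = 21.99 V

Final answer: 21.99 V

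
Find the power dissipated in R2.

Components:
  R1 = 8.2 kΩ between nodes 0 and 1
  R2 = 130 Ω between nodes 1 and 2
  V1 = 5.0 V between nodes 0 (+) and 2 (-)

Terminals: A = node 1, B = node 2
Nodal analysis, taking node 2 as the 0 V reference.
Source V1 fixes V_0 = 5 V.
KCL at each unknown node (sum of currents leaving = 0; resistances in Ω):
  Node 1: (V_1 - 5)/8200 + (V_1 - 0)/130 = 0
Collecting terms: 0.007814 × V_1 = 0.0006098  =>  V_1 = 0.07803 V
I_R2 = (V_1 - V_2)/R2 = (0.07803 - 0)/130 = 0.0006002 A
P_R2 = I_R2² × R2 = (0.0006002)² × 130 = 0.00004684 W

Final answer: 4.684e-05 W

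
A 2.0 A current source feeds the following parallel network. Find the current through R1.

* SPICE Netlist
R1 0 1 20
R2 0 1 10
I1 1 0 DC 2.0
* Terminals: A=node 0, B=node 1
All resistors sit directly between nodes 0 and 1, so they are in parallel and share one voltage V; the full source current 2 A splits among them.
1/R_par = 1/20 + 1/10 = 0.15 S  =>  R_par = 6.667 Ω
V = I × R_par = 2 × 6.667 = 13.33 V
I_R1 = V/R1 = 13.33/20 = 0.6667 A

Final answer: 0.6667 A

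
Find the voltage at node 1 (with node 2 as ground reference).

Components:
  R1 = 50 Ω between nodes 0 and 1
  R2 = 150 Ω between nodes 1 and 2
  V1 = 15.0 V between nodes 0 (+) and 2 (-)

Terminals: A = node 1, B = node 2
Nodal analysis, taking node 2 as the 0 V reference.
Source V1 fixes V_0 = 15 V.
KCL at each unknown node (sum of currents leaving = 0; resistances in Ω):
  Node 1: (V_1 - 15)/50 + (V_1 - 0)/150 = 0
Collecting terms: 0.02667 × V_1 = 0.3  =>  V_1 = 11.25 V
The requested potential is V_1 = 11.25 V.

Final answer: V_1 = 11.25 V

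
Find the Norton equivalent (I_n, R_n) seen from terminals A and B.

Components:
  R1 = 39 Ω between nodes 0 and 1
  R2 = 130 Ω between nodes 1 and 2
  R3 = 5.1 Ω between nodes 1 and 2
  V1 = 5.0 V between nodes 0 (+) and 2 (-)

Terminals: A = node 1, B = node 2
Find the Thévenin equivalent first; then I_n = V_th/R_th and R_n = R_th.
Step 1 — V_th is the open-circuit voltage V_A - V_B (nothing connected across the terminals).
Nodal analysis, taking node 2 as the 0 V reference.
Source V1 fixes V_0 = 5 V.
KCL at each unknown node (sum of currents leaving = 0; resistances in Ω):
  Node 1: (V_1 - 5)/39 + (V_1 - 0)/130 + (V_1 - 0)/5.1 = 0
Collecting terms: 0.2294 × V_1 = 0.1282  =>  V_1 = 0.5588 V
V_th = V_1 - V_2 = 0.5588 - 0 = 0.5588 V
Step 2 — R_th: zero the source — replace V1 by a short circuit (node 2 merges into node 0) — and find the resistance seen between A (node 1) and B (node 0).
Reduce the network between node 1 (A) and node 0 (B) by series/parallel combination:
  Rp1 = R1 ‖ R2 ‖ R3 (parallel, all between nodes 0 and 1) = 1/(1/39 + 1/130 + 1/5.1) = 4.359 Ω
R_th = 4.359 Ω
I_n = V_th/R_th = 0.5588/4.359 = 0.1282 A, and R_n = R_th = 4.359 Ω

Final answer: I_n = 0.1282 A, R_n = 4.359 Ω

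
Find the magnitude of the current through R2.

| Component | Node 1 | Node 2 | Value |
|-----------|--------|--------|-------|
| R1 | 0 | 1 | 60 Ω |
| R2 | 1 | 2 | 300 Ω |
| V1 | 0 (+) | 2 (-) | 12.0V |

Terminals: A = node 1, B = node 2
Nodal analysis, taking node 2 as the 0 V reference.
Source V1 fixes V_0 = 12 V.
KCL at each unknown node (sum of currents leaving = 0; resistances in Ω):
  Node 1: (V_1 - 12)/60 + (V_1 - 0)/300 = 0
Collecting terms: 0.02 × V_1 = 0.2  =>  V_1 = 10 V
I_R2 = (V_1 - V_2)/R2 = (10 - 0)/300 = 0.03333 A
|I_R2| = 0.03333 A

Final answer: |I_R2| = 0.03333 A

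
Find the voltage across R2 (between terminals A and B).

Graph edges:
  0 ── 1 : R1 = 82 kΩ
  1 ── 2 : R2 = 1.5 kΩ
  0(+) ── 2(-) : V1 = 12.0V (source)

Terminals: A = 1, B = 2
R1 and R2 are in series across V1 (node 0 → node 1 → node 2), and the output A–B is taken across R2, so this is a voltage divider.
Series current: I = V1/(R1 + R2) = 12/(82000 + 1500) = 12/83500 = 0.0001437 A
V_R2 = I × R2 = V1 × R2/(R1 + R2) = 12 × 1500/83500 = 0.2156 V

Final answer: 0.2156 V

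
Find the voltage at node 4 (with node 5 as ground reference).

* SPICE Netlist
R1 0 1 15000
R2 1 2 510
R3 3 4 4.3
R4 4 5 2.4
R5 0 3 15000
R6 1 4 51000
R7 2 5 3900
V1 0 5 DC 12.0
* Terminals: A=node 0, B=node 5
Nodal analysis, taking node 5 as the 0 V reference.
Source V1 fixes V_0 = 12 V.
KCL at each unknown node (sum of currents leaving = 0; resistances in Ω):
  Node 1: (V_1 - 12)/15000 + (V_1 - V_2)/510 + (V_1 - V_4)/51000 = 0
  Node 2: (V_2 - V_1)/510 + (V_2 - 0)/3900 = 0
  Node 3: (V_3 - V_4)/4.3 + (V_3 - 12)/15000 = 0
  Node 4: (V_4 - V_3)/4.3 + (V_4 - 0)/2.4 + (V_4 - V_1)/51000 = 0
Collecting terms (coefficients in siemens):
  0.002047·V_1 - 0.001961·V_2 - 0.00001961·V_4 = 0.0008
  0.002217·V_2 - 0.001961·V_1 = 0
  0.2326·V_3 - 0.2326·V_4 = 0.0008
  0.6492·V_4 - 0.00001961·V_1 - 0.2326·V_3 = 0
Solving these 4 simultaneous equations (Gaussian elimination) gives:
  V_1 = 2.556 V, V_2 = 2.26 V, V_3 = 0.005478 V, V_4 = 0.002039 V
The requested potential is V_4 = 0.002039 V.

Final answer: V_4 = 0.002039 V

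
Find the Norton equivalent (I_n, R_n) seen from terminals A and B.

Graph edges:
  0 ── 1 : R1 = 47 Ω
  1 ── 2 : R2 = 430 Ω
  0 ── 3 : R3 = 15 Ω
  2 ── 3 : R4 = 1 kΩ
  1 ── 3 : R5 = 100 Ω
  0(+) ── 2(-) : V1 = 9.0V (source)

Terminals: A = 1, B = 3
Find the Thévenin equivalent first; then I_n = V_th/R_th and R_n = R_th.
Step 1 — V_th is the open-circuit voltage V_A - V_B (nothing connected across the terminals).
Nodal analysis, taking node 2 as the 0 V reference.
Source V1 fixes V_0 = 9 V.
KCL at each unknown node (sum of currents leaving = 0; resistances in Ω):
  Node 1: (V_1 - 9)/47 + (V_1 - 0)/430 + (V_1 - V_3)/100 = 0
  Node 3: (V_3 - 9)/15 + (V_3 - 0)/1000 + (V_3 - V_1)/100 = 0
Collecting terms (coefficients in siemens):
  0.0336·V_1 - 0.01·V_3 = 0.1915
  0.07767·V_3 - 0.01·V_1 = 0.6
Determinant D = (0.0336)(0.07767) - (-0.01)(-0.01) = 0.00251
V_1 = [(0.1915)(0.07767) - (-0.01)(0.6)]/D = 8.316 V
V_3 = [(0.0336)(0.6) - (0.1915)(-0.01)]/D = 8.796 V
V_th = V_1 - V_3 = 8.316 - 8.796 = -0.4797 V
Step 2 — R_th: zero the source — replace V1 by a short circuit (node 2 merges into node 0) — and find the resistance seen between A (node 1) and B (node 3).
Reduce the network between node 1 (A) and node 3 (B) by series/parallel combination:
  Rp1 = R1 ‖ R2 (parallel, both between nodes 0 and 1) = 1/(1/47 + 1/430) = 42.37 Ω
  Rp2 = R3 ‖ R4 (parallel, both between nodes 0 and 3) = 1/(1/15 + 1/1000) = 14.78 Ω
  Rs1 = Rp1 + Rp2 (series, joined only at node 0) = 42.37 + 14.78 = 57.15 Ω
  Rp3 = R5 ‖ Rs1 (parallel, both between nodes 1 and 3) = 1/(1/100 + 1/57.15) = 36.37 Ω
R_th = 36.37 Ω
I_n = V_th/R_th = -0.4797/36.37 = -0.01319 A, and R_n = R_th = 36.37 Ω

Final answer: I_n = -0.01319 A, R_n = 36.37 Ω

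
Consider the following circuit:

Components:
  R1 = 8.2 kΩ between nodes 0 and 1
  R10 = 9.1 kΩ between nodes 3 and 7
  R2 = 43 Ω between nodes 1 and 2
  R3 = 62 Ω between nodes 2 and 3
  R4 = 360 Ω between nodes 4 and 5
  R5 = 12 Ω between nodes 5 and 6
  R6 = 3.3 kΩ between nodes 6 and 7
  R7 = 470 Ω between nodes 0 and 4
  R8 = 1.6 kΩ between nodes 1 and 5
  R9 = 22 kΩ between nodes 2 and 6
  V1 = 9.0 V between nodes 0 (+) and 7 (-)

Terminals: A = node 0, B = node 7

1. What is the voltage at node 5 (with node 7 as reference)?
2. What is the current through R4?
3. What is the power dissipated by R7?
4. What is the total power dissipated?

Nodal analysis, taking node 7 as the 0 V reference.
Source V1 fixes V_0 = 9 V.
KCL at each unknown node (sum of currents leaving = 0; resistances in Ω):
  Node 1: (V_1 - 9)/8200 + (V_1 - V_2)/43 + (V_1 - V_5)/1600 = 0
  Node 2: (V_2 - V_1)/43 + (V_2 - V_3)/62 + (V_2 - V_6)/22000 = 0
  Node 3: (V_3 - V_2)/62 + (V_3 - 0)/9100 = 0
  Node 4: (V_4 - V_5)/360 + (V_4 - 9)/470 = 0
  Node 5: (V_5 - V_4)/360 + (V_5 - V_6)/12 + (V_5 - V_1)/1600 = 0
  Node 6: (V_6 - V_5)/12 + (V_6 - 0)/3300 + (V_6 - V_2)/22000 = 0
Collecting terms (coefficients in siemens):
  0.024·V_1 - 0.02326·V_2 - 0.000625·V_5 = 0.001098
  0.03943·V_2 - 0.02326·V_1 - 0.01613·V_3 - 0.00004545·V_6 = 0
  0.01624·V_3 - 0.01613·V_2 = 0
  0.004905·V_4 - 0.002778·V_5 = 0.01915
  0.08674·V_5 - 0.000625·V_1 - 0.002778·V_4 - 0.08333·V_6 = 0
  0.08368·V_6 - 0.00004545·V_2 - 0.08333·V_5 = 0
Solving these 6 simultaneous equations (Gaussian elimination) gives:
  V_1 = 6.388 V, V_2 = 6.359 V, V_3 = 6.316 V, V_4 = 7.838 V
  V_5 = 6.947 V, V_6 = 6.922 V
Part 1:
  Read off the nodal solution: V_5 = 6.947 V
Part 2:
  I_R4 = (V_4 - V_5)/R4 = (7.838 - 6.947)/360 = 0.002473 A
  Magnitude: I_R4 = 0.002473 A
Part 3:
  I_R7 = (V_0 - V_4)/R7 = (9 - 7.838)/470 = 0.002473 A
  P_R7 = I_R7² × R7 = (0.002473)² × 470 = 0.002874 W
Part 4:
  Power in each resistor, P = (ΔV)²/R:
    P_R1 = (9 - 6.388)²/8200 = 0.0008323 W
    P_R2 = (6.388 - 6.359)²/43 = 0.00001921 W
    P_R3 = (6.359 - 6.316)²/62 = 0.00002987 W
    P_R4 = (7.838 - 6.947)²/360 = 0.002202 W
    P_R5 = (6.947 - 6.922)²/12 = 0.00005409 W
    P_R6 = (6.922 - 0)²/3300 = 0.01452 W
    P_R7 = (9 - 7.838)²/470 = 0.002874 W
    P_R8 = (6.388 - 6.947)²/1600 = 0.0001959 W
    P_R9 = (6.359 - 6.922)²/22000 = 0.00001441 W
    P_R10 = (6.316 - 0)²/9100 = 0.004383 W
  P_total = P_R1 + P_R2 + P_R3 + P_R4 + P_R5 + P_R6 + P_R7 + P_R8 + P_R9 + P_R10 = 0.02512 W

Final answers:
1. V_5 = 6.947 V
2. I_R4 = 0.002473 A
3. P_R7 = 0.002874 W
4. P_total = 0.02512 W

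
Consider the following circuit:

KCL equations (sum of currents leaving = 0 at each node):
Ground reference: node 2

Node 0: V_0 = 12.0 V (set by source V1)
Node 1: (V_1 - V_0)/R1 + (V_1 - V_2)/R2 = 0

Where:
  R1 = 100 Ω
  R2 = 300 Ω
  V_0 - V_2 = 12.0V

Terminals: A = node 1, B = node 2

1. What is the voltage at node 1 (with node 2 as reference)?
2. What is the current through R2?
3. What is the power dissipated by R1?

Nodal analysis, taking node 2 as the 0 V reference.
Source V1 fixes V_0 = 12 V.
KCL at each unknown node (sum of currents leaving = 0; resistances in Ω):
  Node 1: (V_1 - 12)/100 + (V_1 - 0)/300 = 0
Collecting terms: 0.01333 × V_1 = 0.12  =>  V_1 = 9 V
Part 1:
  Read off the nodal solution: V_1 = 9 V
Part 2:
  I_R2 = (V_1 - V_2)/R2 = (9 - 0)/300 = 0.03 A
  Magnitude: I_R2 = 0.03 A
Part 3:
  I_R1 = (V_0 - V_1)/R1 = (12 - 9)/100 = 0.03 A
  P_R1 = I_R1² × R1 = (0.03)² × 100 = 0.09 W

Final answers:
1. V_1 = 9 V
2. I_R2 = 0.03 A
3. P_R1 = 0.09 W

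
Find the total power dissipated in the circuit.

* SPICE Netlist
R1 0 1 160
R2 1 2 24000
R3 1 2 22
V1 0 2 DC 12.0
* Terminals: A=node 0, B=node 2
Nodal analysis, taking node 2 as the 0 V reference.
Source V1 fixes V_0 = 12 V.
KCL at each unknown node (sum of currents leaving = 0; resistances in Ω):
  Node 1: (V_1 - 12)/160 + (V_1 - 0)/24000 + (V_1 - 0)/22 = 0
Collecting terms: 0.05175 × V_1 = 0.075  =>  V_1 = 1.449 V
Power in each resistor, P = (ΔV)²/R:
  P_R1 = (12 - 1.449)²/160 = 0.6957 W
  P_R2 = (1.449 - 0)²/24000 = 0.00008753 W
  P_R3 = (1.449 - 0)²/22 = 0.09549 W
P_total = P_R1 + P_R2 + P_R3 = 0.7913 W

Final answer: 0.7913 W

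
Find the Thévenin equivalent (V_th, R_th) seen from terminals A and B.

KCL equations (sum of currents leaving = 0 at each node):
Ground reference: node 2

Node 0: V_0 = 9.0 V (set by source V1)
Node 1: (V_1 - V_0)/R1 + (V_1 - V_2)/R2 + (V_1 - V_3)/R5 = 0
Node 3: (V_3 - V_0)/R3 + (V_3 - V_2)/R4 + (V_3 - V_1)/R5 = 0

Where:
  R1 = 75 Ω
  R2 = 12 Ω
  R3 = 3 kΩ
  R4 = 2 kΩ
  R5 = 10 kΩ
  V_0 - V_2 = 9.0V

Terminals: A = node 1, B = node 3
Step 1 — V_th is the open-circuit voltage V_A - V_B (nothing connected across the terminals).
Nodal analysis, taking node 2 as the 0 V reference.
Source V1 fixes V_0 = 9 V.
KCL at each unknown node (sum of currents leaving = 0; resistances in Ω):
  Node 1: (V_1 - 9)/75 + (V_1 - 0)/12 + (V_1 - V_3)/10000 = 0
  Node 3: (V_3 - 9)/3000 + (V_3 - 0)/2000 + (V_3 - V_1)/10000 = 0
Collecting terms (coefficients in siemens):
  0.09677·V_1 - 0.0001·V_3 = 0.12
  0.0009333·V_3 - 0.0001·V_1 = 0.003
Determinant D = (0.09677)(0.0009333) - (-0.0001)(-0.0001) = 0.00009031
V_1 = [(0.12)(0.0009333) - (-0.0001)(0.003)]/D = 1.244 V
V_3 = [(0.09677)(0.003) - (0.12)(-0.0001)]/D = 3.348 V
V_th = V_1 - V_3 = 1.244 - 3.348 = -2.104 V
Step 2 — R_th: zero the source — replace V1 by a short circuit (node 2 merges into node 0) — and find the resistance seen between A (node 1) and B (node 3).
Reduce the network between node 1 (A) and node 3 (B) by series/parallel combination:
  Rp1 = R1 ‖ R2 (parallel, both between nodes 0 and 1) = 1/(1/75 + 1/12) = 10.34 Ω
  Rp2 = R3 ‖ R4 (parallel, both between nodes 0 and 3) = 1/(1/3000 + 1/2000) = 1200 Ω
  Rs1 = Rp1 + Rp2 (series, joined only at node 0) = 10.34 + 1200 = 1210 Ω
  Rp3 = R5 ‖ Rs1 (parallel, both between nodes 1 and 3) = 1/(1/10000 + 1/1210) = 1080 Ω
R_th = 1.08 kΩ

Final answer: V_th = -2.104 V, R_th = 1.08 kΩ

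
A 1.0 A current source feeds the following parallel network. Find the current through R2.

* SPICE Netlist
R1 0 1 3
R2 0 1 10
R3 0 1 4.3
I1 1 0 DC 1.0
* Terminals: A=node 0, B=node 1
All resistors sit directly between nodes 0 and 1, so they are in parallel and share one voltage V; the full source current 1 A splits among them.
1/R_par = 1/3 + 1/10 + 1/4.3 = 0.6659 S  =>  R_par = 1.502 Ω
V = I × R_par = 1 × 1.502 = 1.502 V
I_R2 = V/R2 = 1.502/10 = 0.1502 A

Final answer: 0.1502 A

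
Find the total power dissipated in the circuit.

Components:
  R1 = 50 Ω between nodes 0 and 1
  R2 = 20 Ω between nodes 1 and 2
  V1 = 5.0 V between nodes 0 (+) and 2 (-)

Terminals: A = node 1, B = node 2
Nodal analysis, taking node 2 as the 0 V reference.
Source V1 fixes V_0 = 5 V.
KCL at each unknown node (sum of currents leaving = 0; resistances in Ω):
  Node 1: (V_1 - 5)/50 + (V_1 - 0)/20 = 0
Collecting terms: 0.07 × V_1 = 0.1  =>  V_1 = 1.429 V
Power in each resistor, P = (ΔV)²/R:
  P_R1 = (5 - 1.429)²/50 = 0.2551 W
  P_R2 = (1.429 - 0)²/20 = 0.102 W
P_total = P_R1 + P_R2 = 0.3571 W

Final answer: 0.3571 W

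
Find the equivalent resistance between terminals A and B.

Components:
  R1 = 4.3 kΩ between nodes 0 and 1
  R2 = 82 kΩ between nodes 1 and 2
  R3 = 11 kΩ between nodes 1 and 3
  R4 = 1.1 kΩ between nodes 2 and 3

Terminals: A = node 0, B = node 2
Reduce the network between node 0 (A) and node 2 (B) by series/parallel combination:
  Rs1 = R3 + R4 (series, joined only at node 3) = 11000 + 1100 = 12100 Ω
  Rp1 = R2 ‖ Rs1 (parallel, both between nodes 1 and 2) = 1/(1/82000 + 1/12100) = 10540 Ω
  Rs2 = R1 + Rp1 (series, joined only at node 1) = 4300 + 10540 = 14840 Ω
R_eq = 14.84 kΩ

Final answer: 14.84 kΩ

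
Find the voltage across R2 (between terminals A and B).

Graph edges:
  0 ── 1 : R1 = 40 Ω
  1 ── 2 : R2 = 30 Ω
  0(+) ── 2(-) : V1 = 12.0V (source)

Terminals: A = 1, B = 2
R1 and R2 are in series across V1 (node 0 → node 1 → node 2), and the output A–B is taken across R2, so this is a voltage divider.
Series current: I = V1/(R1 + R2) = 12/(40 + 30) = 12/70 = 0.1714 A
V_R2 = I × R2 = V1 × R2/(R1 + R2) = 12 × 30/70 = 5.143 V

Final answer: 5.143 V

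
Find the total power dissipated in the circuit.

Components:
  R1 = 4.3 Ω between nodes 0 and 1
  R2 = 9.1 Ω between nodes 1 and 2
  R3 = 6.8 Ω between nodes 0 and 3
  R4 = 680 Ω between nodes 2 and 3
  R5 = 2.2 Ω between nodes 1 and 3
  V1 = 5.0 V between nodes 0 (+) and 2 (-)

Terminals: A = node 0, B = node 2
Nodal analysis, taking node 2 as the 0 V reference.
Source V1 fixes V_0 = 5 V.
KCL at each unknown node (sum of currents leaving = 0; resistances in Ω):
  Node 1: (V_1 - 5)/4.3 + (V_1 - 0)/9.1 + (V_1 - V_3)/2.2 = 0
  Node 3: (V_3 - 5)/6.8 + (V_3 - 0)/680 + (V_3 - V_1)/2.2 = 0
Collecting terms (coefficients in siemens):
  0.797·V_1 - 0.4545·V_3 = 1.163
  0.6031·V_3 - 0.4545·V_1 = 0.7353
Determinant D = (0.797)(0.6031) - (-0.4545)(-0.4545) = 0.274
V_1 = [(1.163)(0.6031) - (-0.4545)(0.7353)]/D = 3.779 V
V_3 = [(0.797)(0.7353) - (1.163)(-0.4545)]/D = 4.067 V
Power in each resistor, P = (ΔV)²/R:
  P_R1 = (5 - 3.779)²/4.3 = 0.3469 W
  P_R2 = (3.779 - 0)²/9.1 = 1.569 W
  P_R3 = (5 - 4.067)²/6.8 = 0.1279 W
  P_R4 = (0 - 4.067)²/680 = 0.02433 W
  P_R5 = (3.779 - 4.067)²/2.2 = 0.03786 W
P_total = P_R1 + P_R2 + P_R3 + P_R4 + P_R5 = 2.106 W

Final answer: 2.106 W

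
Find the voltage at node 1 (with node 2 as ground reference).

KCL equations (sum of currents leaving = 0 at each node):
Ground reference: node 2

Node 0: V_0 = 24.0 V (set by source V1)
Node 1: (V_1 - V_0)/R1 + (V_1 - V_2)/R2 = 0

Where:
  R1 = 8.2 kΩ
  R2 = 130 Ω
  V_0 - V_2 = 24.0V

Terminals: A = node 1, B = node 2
Nodal analysis, taking node 2 as the 0 V reference.
Source V1 fixes V_0 = 24 V.
KCL at each unknown node (sum of currents leaving = 0; resistances in Ω):
  Node 1: (V_1 - 24)/8200 + (V_1 - 0)/130 = 0
Collecting terms: 0.007814 × V_1 = 0.002927  =>  V_1 = 0.3745 V
The requested potential is V_1 = 0.3745 V.

Final answer: V_1 = 0.3745 V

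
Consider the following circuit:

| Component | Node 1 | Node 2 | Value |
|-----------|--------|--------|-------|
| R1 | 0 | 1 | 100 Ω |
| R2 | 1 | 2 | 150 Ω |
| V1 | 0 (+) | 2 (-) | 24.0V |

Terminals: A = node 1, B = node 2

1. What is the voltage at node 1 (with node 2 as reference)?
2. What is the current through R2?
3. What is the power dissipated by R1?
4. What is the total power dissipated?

Nodal analysis, taking node 2 as the 0 V reference.
Source V1 fixes V_0 = 24 V.
KCL at each unknown node (sum of currents leaving = 0; resistances in Ω):
  Node 1: (V_1 - 24)/100 + (V_1 - 0)/150 = 0
Collecting terms: 0.01667 × V_1 = 0.24  =>  V_1 = 14.4 V
Part 1:
  Read off the nodal solution: V_1 = 14.4 V
Part 2:
  I_R2 = (V_1 - V_2)/R2 = (14.4 - 0)/150 = 0.096 A
  Magnitude: I_R2 = 0.096 A
Part 3:
  I_R1 = (V_0 - V_1)/R1 = (24 - 14.4)/100 = 0.096 A
  P_R1 = I_R1² × R1 = (0.096)² × 100 = 0.9216 W
Part 4:
  Power in each resistor, P = (ΔV)²/R:
    P_R1 = (24 - 14.4)²/100 = 0.9216 W
    P_R2 = (14.4 - 0)²/150 = 1.382 W
  P_total = P_R1 + P_R2 = 2.304 W

Final answers:
1. V_1 = 14.4 V
2. I_R2 = 0.096 A
3. P_R1 = 0.9216 W
4. P_total = 2.304 W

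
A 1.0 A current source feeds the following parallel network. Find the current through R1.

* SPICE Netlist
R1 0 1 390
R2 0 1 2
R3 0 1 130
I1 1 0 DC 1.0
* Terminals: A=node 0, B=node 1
All resistors sit directly between nodes 0 and 1, so they are in parallel and share one voltage V; the full source current 1 A splits among them.
1/R_par = 1/390 + 1/2 + 1/130 = 0.5103 S  =>  R_par = 1.96 Ω
V = I × R_par = 1 × 1.96 = 1.96 V
I_R1 = V/R1 = 1.96/390 = 0.005025 A

Final answer: 0.005025 A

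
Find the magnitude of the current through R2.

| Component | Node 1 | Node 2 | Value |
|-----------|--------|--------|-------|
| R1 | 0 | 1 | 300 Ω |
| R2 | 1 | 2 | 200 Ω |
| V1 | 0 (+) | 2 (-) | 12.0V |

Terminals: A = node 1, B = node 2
Nodal analysis, taking node 2 as the 0 V reference.
Source V1 fixes V_0 = 12 V.
KCL at each unknown node (sum of currents leaving = 0; resistances in Ω):
  Node 1: (V_1 - 12)/300 + (V_1 - 0)/200 = 0
Collecting terms: 0.008333 × V_1 = 0.04  =>  V_1 = 4.8 V
I_R2 = (V_1 - V_2)/R2 = (4.8 - 0)/200 = 0.024 A
|I_R2| = 0.024 A

Final answer: |I_R2| = 0.024 A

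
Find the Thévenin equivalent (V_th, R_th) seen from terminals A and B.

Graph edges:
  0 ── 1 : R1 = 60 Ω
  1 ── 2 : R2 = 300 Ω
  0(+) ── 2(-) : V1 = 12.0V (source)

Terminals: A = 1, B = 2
Step 1 — V_th is the open-circuit voltage V_A - V_B (nothing connected across the terminals).
Nodal analysis, taking node 2 as the 0 V reference.
Source V1 fixes V_0 = 12 V.
KCL at each unknown node (sum of currents leaving = 0; resistances in Ω):
  Node 1: (V_1 - 12)/60 + (V_1 - 0)/300 = 0
Collecting terms: 0.02 × V_1 = 0.2  =>  V_1 = 10 V
V_th = V_1 - V_2 = 10 - 0 = 10 V
Step 2 — R_th: zero the source — replace V1 by a short circuit (node 2 merges into node 0) — and find the resistance seen between A (node 1) and B (node 0).
Reduce the network between node 1 (A) and node 0 (B) by series/parallel combination:
  Rp1 = R1 ‖ R2 (parallel, both between nodes 0 and 1) = 1/(1/60 + 1/300) = 50 Ω
R_th = 50 Ω

Final answer: V_th = 10 V, R_th = 50 Ω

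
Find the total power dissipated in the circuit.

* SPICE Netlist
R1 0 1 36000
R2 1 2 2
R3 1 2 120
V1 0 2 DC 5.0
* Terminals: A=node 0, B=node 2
Nodal analysis, taking node 2 as the 0 V reference.
Source V1 fixes V_0 = 5 V.
KCL at each unknown node (sum of currents leaving = 0; resistances in Ω):
  Node 1: (V_1 - 5)/36000 + (V_1 - 0)/2 + (V_1 - 0)/120 = 0
Collecting terms: 0.5084 × V_1 = 0.0001389  =>  V_1 = 0.0002732 V
Power in each resistor, P = (ΔV)²/R:
  P_R1 = (5 - 0.0002732)²/36000 = 0.0006944 W
  P_R2 = (0.0002732 - 0)²/2 = 0.00000003732 W
  P_R3 = (0.0002732 - 0)²/120 = 0.000000000622 W
P_total = P_R1 + P_R2 + P_R3 = 0.0006944 W

Final answer: 0.0006944 W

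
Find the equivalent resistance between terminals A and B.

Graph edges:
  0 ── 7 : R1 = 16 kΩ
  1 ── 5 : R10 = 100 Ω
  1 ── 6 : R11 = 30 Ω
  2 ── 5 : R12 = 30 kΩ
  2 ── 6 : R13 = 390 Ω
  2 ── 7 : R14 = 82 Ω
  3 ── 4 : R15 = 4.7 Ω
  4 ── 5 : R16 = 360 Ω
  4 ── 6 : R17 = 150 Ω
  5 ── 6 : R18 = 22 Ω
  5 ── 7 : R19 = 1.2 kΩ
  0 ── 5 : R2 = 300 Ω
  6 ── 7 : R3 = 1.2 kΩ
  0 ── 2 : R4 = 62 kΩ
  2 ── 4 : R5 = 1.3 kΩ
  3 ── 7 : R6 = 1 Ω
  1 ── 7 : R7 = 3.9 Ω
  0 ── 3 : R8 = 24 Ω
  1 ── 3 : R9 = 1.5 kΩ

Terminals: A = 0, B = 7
The network is not a plain series/parallel combination. Inject a 1 A test current into terminal A (node 0) and return it from terminal B (node 7); then R_eq = V_A / (1 A).
Nodal analysis, taking node 7 as the 0 V reference.
Current source I_test pushes 1 A into node 0 and draws it out of node 7.
KCL at each unknown node (sum of currents leaving = 0; resistances in Ω):
  Node 0: (V_0 - 0)/16000 + (V_0 - V_5)/300 + (V_0 - V_2)/62000 + (V_0 - V_3)/24 - 1 = 0
  Node 1: (V_1 - 0)/3.9 + (V_1 - V_3)/1500 + (V_1 - V_5)/100 + (V_1 - V_6)/30 = 0
  Node 2: (V_2 - V_0)/62000 + (V_2 - V_4)/1300 + (V_2 - V_5)/30000 + (V_2 - V_6)/390 + (V_2 - 0)/82 = 0
  Node 3: (V_3 - V_0)/24 + (V_3 - V_1)/1500 + (V_3 - 0)/1 + (V_3 - V_4)/4.7 = 0
  Node 4: (V_4 - V_2)/1300 + (V_4 - V_3)/4.7 + (V_4 - V_5)/360 + (V_4 - V_6)/150 = 0
  Node 5: (V_5 - V_0)/300 + (V_5 - V_1)/100 + (V_5 - V_2)/30000 + (V_5 - V_4)/360 + (V_5 - V_6)/22 + (V_5 - 0)/1200 = 0
  Node 6: (V_6 - V_1)/30 + (V_6 - V_2)/390 + (V_6 - V_4)/150 + (V_6 - V_5)/22 + (V_6 - 0)/1200 = 0
Collecting terms (coefficients in siemens):
  0.04508·V_0 - 0.00001613·V_2 - 0.04167·V_3 - 0.003333·V_5 = 1
  0.3004·V_1 - 0.0006667·V_3 - 0.01·V_5 - 0.03333·V_6 = 0
  0.01558·V_2 - 0.00001613·V_0 - 0.0007692·V_4 - 0.00003333·V_5 - 0.002564·V_6 = 0
  1.255·V_3 - 0.04167·V_0 - 0.0006667·V_1 - 0.2128·V_4 = 0
  0.223·V_4 - 0.0007692·V_2 - 0.2128·V_3 - 0.002778·V_5 - 0.006667·V_6 = 0
  0.06243·V_5 - 0.003333·V_0 - 0.01·V_1 - 0.00003333·V_2 - 0.002778·V_4 - 0.04545·V_6 = 0
  0.08885·V_6 - 0.03333·V_1 - 0.002564·V_2 - 0.006667·V_4 - 0.04545·V_5 = 0
Solving these 7 simultaneous equations (Gaussian elimination) gives:
  V_0 = 23.22 V, V_1 = 0.227 V, V_2 = 0.2968 V, V_3 = 0.9337 V
  V_4 = 0.9606 V, V_5 = 2.294 V, V_6 = 1.339 V
R_eq = V_0 / 1 A = 23.22 Ω

Final answer: 23.22 Ω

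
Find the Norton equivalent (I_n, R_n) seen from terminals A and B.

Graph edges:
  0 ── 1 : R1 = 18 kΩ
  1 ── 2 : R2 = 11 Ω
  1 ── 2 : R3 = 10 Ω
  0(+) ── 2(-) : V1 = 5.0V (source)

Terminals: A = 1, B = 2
Find the Thévenin equivalent first; then I_n = V_th/R_th and R_n = R_th.
Step 1 — V_th is the open-circuit voltage V_A - V_B (nothing connected across the terminals).
Nodal analysis, taking node 2 as the 0 V reference.
Source V1 fixes V_0 = 5 V.
KCL at each unknown node (sum of currents leaving = 0; resistances in Ω):
  Node 1: (V_1 - 5)/18000 + (V_1 - 0)/11 + (V_1 - 0)/10 = 0
Collecting terms: 0.191 × V_1 = 0.0002778  =>  V_1 = 0.001455 V
V_th = V_1 - V_2 = 0.001455 - 0 = 0.001455 V
Step 2 — R_th: zero the source — replace V1 by a short circuit (node 2 merges into node 0) — and find the resistance seen between A (node 1) and B (node 0).
Reduce the network between node 1 (A) and node 0 (B) by series/parallel combination:
  Rp1 = R1 ‖ R2 ‖ R3 (parallel, all between nodes 0 and 1) = 1/(1/18000 + 1/11 + 1/10) = 5.237 Ω
R_th = 5.237 Ω
I_n = V_th/R_th = 0.001455/5.237 = 0.0002778 A, and R_n = R_th = 5.237 Ω

Final answer: I_n = 0.0002778 A, R_n = 5.237 Ω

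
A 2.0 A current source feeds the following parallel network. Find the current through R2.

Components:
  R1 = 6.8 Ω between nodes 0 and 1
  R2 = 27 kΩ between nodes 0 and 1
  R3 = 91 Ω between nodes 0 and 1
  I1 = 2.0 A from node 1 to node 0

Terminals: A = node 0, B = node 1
All resistors sit directly between nodes 0 and 1, so they are in parallel and share one voltage V; the full source current 2 A splits among them.
1/R_par = 1/6.8 + 1/27000 + 1/91 = 0.1581 S  =>  R_par = 6.326 Ω
V = I × R_par = 2 × 6.326 = 12.65 V
I_R2 = V/R2 = 12.65/27000 = 0.0004686 A

Final answer: 0.0004686 A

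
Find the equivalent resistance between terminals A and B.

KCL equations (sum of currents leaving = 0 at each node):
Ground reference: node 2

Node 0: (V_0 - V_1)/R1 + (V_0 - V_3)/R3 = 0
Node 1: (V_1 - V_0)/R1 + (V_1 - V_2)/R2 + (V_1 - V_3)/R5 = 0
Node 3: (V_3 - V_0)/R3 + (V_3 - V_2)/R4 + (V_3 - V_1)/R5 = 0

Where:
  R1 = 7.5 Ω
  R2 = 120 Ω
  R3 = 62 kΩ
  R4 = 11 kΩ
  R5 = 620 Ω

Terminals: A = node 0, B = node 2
The network is not a plain series/parallel combination. Inject a 1 A test current into terminal A (node 0) and return it from terminal B (node 2); then R_eq = V_A / (1 A).
Nodal analysis, taking node 2 as the 0 V reference.
Current source I_test pushes 1 A into node 0 and draws it out of node 2.
KCL at each unknown node (sum of currents leaving = 0; resistances in Ω):
  Node 0: (V_0 - V_1)/7.5 + (V_0 - V_3)/62000 - 1 = 0
  Node 1: (V_1 - V_0)/7.5 + (V_1 - 0)/120 + (V_1 - V_3)/620 = 0
  Node 3: (V_3 - V_0)/62000 + (V_3 - V_1)/620 + (V_3 - 0)/11000 = 0
Collecting terms (coefficients in siemens):
  0.1333·V_0 - 0.1333·V_1 - 0.00001613·V_3 = 1
  0.1433·V_1 - 0.1333·V_0 - 0.001613·V_3 = 0
  0.00172·V_3 - 0.00001613·V_0 - 0.001613·V_1 = 0
Solving these 3 simultaneous equations (Gaussian elimination) gives:
  V_0 = 126.3 V, V_1 = 118.8 V, V_3 = 112.6 V
R_eq = V_0 / 1 A = 126.3 Ω

Final answer: 126.3 Ω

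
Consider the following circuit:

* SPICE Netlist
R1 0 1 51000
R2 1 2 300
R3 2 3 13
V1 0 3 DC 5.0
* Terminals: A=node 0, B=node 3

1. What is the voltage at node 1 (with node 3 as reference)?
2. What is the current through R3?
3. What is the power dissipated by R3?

Nodal analysis, taking node 3 as the 0 V reference.
Source V1 fixes V_0 = 5 V.
KCL at each unknown node (sum of currents leaving = 0; resistances in Ω):
  Node 1: (V_1 - 5)/51000 + (V_1 - V_2)/300 = 0
  Node 2: (V_2 - V_1)/300 + (V_2 - 0)/13 = 0
Collecting terms (coefficients in siemens):
  0.003353·V_1 - 0.003333·V_2 = 0.00009804
  0.08026·V_2 - 0.003333·V_1 = 0
Determinant D = (0.003353)(0.08026) - (-0.003333)(-0.003333) = 0.000258
V_1 = [(0.00009804)(0.08026) - (-0.003333)(0)]/D = 0.0305 V
V_2 = [(0.003353)(0) - (0.00009804)(-0.003333)]/D = 0.001267 V
Part 1:
  Read off the nodal solution: V_1 = 0.0305 V
Part 2:
  I_R3 = (V_2 - V_3)/R3 = (0.001267 - 0)/13 = 0.00009744 A
  Magnitude: I_R3 = 0.00009744 A
Part 3:
  I_R3 = (V_2 - V_3)/R3 = (0.001267 - 0)/13 = 0.00009744 A
  P_R3 = I_R3² × R3 = (0.00009744)² × 13 = 0.0000001234 W

Final answers:
1. V_1 = 0.0305 V
2. I_R3 = 9.744e-05 A
3. P_R3 = 1.234e-07 W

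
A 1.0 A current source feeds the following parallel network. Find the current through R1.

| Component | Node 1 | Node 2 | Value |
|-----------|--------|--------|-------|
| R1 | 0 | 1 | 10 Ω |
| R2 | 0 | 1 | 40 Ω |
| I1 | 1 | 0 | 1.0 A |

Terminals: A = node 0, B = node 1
All resistors sit directly between nodes 0 and 1, so they are in parallel and share one voltage V; the full source current 1 A splits among them.
1/R_par = 1/10 + 1/40 = 0.125 S  =>  R_par = 8 Ω
V = I × R_par = 1 × 8 = 8 V
I_R1 = V/R1 = 8/10 = 0.8 A

Final answer: 0.8 A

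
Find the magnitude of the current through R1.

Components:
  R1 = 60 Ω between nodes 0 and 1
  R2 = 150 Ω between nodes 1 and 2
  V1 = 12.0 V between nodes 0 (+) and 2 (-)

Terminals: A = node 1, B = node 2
Nodal analysis, taking node 2 as the 0 V reference.
Source V1 fixes V_0 = 12 V.
KCL at each unknown node (sum of currents leaving = 0; resistances in Ω):
  Node 1: (V_1 - 12)/60 + (V_1 - 0)/150 = 0
Collecting terms: 0.02333 × V_1 = 0.2  =>  V_1 = 8.571 V
I_R1 = (V_0 - V_1)/R1 = (12 - 8.571)/60 = 0.05714 A
|I_R1| = 0.05714 A

Final answer: |I_R1| = 0.05714 A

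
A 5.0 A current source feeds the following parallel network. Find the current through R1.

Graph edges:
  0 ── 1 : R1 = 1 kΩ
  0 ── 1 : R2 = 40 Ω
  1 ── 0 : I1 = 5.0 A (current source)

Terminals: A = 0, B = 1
All resistors sit directly between nodes 0 and 1, so they are in parallel and share one voltage V; the full source current 5 A splits among them.
1/R_par = 1/1000 + 1/40 = 0.026 S  =>  R_par = 38.46 Ω
V = I × R_par = 5 × 38.46 = 192.3 V
I_R1 = V/R1 = 192.3/1000 = 0.1923 A

Final answer: 0.1923 A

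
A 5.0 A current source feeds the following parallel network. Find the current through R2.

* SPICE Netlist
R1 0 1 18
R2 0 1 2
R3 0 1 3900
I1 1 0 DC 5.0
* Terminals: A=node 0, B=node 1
All resistors sit directly between nodes 0 and 1, so they are in parallel and share one voltage V; the full source current 5 A splits among them.
1/R_par = 1/18 + 1/2 + 1/3900 = 0.5558 S  =>  R_par = 1.799 Ω
V = I × R_par = 5 × 1.799 = 8.996 V
I_R2 = V/R2 = 8.996/2 = 4.498 A

Final answer: 4.498 A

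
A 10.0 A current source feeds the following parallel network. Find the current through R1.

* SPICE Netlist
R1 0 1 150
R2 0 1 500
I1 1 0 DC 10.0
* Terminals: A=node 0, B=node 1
All resistors sit directly between nodes 0 and 1, so they are in parallel and share one voltage V; the full source current 10 A splits among them.
1/R_par = 1/150 + 1/500 = 0.008667 S  =>  R_par = 115.4 Ω
V = I × R_par = 10 × 115.4 = 1154 V
I_R1 = V/R1 = 1154/150 = 7.692 A

Final answer: 7.692 A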